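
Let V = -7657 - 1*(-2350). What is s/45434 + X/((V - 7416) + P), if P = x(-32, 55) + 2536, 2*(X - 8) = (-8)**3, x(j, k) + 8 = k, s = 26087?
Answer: 68947453/115175190 ≈ 0.59863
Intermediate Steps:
x(j, k) = -8 + k
X = -248 (X = 8 + (1/2)*(-8)**3 = 8 + (1/2)*(-512) = 8 - 256 = -248)
P = 2583 (P = (-8 + 55) + 2536 = 47 + 2536 = 2583)
V = -5307 (V = -7657 + 2350 = -5307)
s/45434 + X/((V - 7416) + P) = 26087/45434 - 248/((-5307 - 7416) + 2583) = 26087*(1/45434) - 248/(-12723 + 2583) = 26087/45434 - 248/(-10140) = 26087/45434 - 248*(-1/10140) = 26087/45434 + 62/2535 = 68947453/115175190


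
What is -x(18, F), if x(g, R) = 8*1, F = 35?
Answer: -8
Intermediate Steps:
x(g, R) = 8
-x(18, F) = -1*8 = -8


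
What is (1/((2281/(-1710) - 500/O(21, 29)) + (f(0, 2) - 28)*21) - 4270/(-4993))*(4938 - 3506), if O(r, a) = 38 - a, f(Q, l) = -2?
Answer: 796657056320/651631437 ≈ 1222.6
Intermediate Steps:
(1/((2281/(-1710) - 500/O(21, 29)) + (f(0, 2) - 28)*21) - 4270/(-4993))*(4938 - 3506) = (1/((2281/(-1710) - 500/(38 - 1*29)) + (-2 - 28)*21) - 4270/(-4993))*(4938 - 3506) = (1/((2281*(-1/1710) - 500/(38 - 29)) - 30*21) - 4270*(-1/4993))*1432 = (1/((-2281/1710 - 500/9) - 630) + 4270/4993)*1432 = (1/(-10809/190 - 630) + 4270/4993)*1432 = (1/(-130509/190) + 4270/4993)*1432 = (-190/130509 + 4270/4993)*1432 = (556324760/651631437)*1432 = 796657056320/651631437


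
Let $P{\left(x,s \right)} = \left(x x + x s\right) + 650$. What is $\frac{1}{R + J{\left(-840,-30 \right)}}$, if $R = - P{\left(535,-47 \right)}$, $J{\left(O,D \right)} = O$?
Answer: $- \frac{1}{262570} \approx -3.8085 \cdot 10^{-6}$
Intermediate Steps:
$P{\left(x,s \right)} = 650 + x^{2} + s x$ ($P{\left(x,s \right)} = \left(x^{2} + s x\right) + 650 = 650 + x^{2} + s x$)
$R = -261730$ ($R = - (650 + 535^{2} - 25145) = - (650 + 286225 - 25145) = \left(-1\right) 261730 = -261730$)
$\frac{1}{R + J{\left(-840,-30 \right)}} = \frac{1}{-261730 - 840} = \frac{1}{-262570} = - \frac{1}{262570}$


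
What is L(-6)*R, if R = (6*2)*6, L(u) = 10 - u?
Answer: 1152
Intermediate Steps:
R = 72 (R = 12*6 = 72)
L(-6)*R = (10 - 1*(-6))*72 = (10 + 6)*72 = 16*72 = 1152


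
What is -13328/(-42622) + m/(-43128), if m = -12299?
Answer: 549508981/919100808 ≈ 0.59788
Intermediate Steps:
-13328/(-42622) + m/(-43128) = -13328/(-42622) - 12299/(-43128) = -13328*(-1/42622) - 12299*(-1/43128) = 6664/21311 + 12299/43128 = 549508981/919100808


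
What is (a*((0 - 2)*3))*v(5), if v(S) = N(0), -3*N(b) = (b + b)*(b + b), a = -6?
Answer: 0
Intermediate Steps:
N(b) = -4*b²/3 (N(b) = -(b + b)*(b + b)/3 = -2*b*2*b/3 = -4*b²/3)
v(S) = 0 (v(S) = -4/3*0² = -4/3*0 = 0)
(a*((0 - 2)*3))*v(5) = -6*(0 - 2)*3*0 = -(-12)*3*0 = -6*(-6)*0 = 36*0 = 0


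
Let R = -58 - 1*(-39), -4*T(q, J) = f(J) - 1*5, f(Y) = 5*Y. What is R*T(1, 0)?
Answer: -95/4 ≈ -23.750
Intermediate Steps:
T(q, J) = 5/4 - 5*J/4 (T(q, J) = -(5*J - 1*5)/4 = -(5*J - 5)/4 = -(-5 + 5*J)/4 = 5/4 - 5*J/4)
R = -19 (R = -58 + 39 = -19)
R*T(1, 0) = -19*(5/4 - 5/4*0) = -19*(5/4 + 0) = -19*5/4 = -95/4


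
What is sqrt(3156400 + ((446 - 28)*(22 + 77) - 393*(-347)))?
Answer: sqrt(3334153) ≈ 1826.0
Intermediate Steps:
sqrt(3156400 + ((446 - 28)*(22 + 77) - 393*(-347))) = sqrt(3156400 + (418*99 + 136371)) = sqrt(3156400 + (41382 + 136371)) = sqrt(3156400 + 177753) = sqrt(3334153)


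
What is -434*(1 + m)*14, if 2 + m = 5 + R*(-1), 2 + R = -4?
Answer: -60760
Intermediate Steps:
R = -6 (R = -2 - 4 = -6)
m = 9 (m = -2 + (5 - 6*(-1)) = -2 + (5 + 6) = -2 + 11 = 9)
-434*(1 + m)*14 = -434*(1 + 9)*14 = -4340*14 = -434*140 = -60760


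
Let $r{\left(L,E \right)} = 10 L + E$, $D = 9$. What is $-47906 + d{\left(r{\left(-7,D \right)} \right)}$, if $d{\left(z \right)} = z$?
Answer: $-47967$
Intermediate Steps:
$r{\left(L,E \right)} = E + 10 L$
$-47906 + d{\left(r{\left(-7,D \right)} \right)} = -47906 + \left(9 + 10 \left(-7\right)\right) = -47906 + \left(9 - 70\right) = -47906 - 61 = -47967$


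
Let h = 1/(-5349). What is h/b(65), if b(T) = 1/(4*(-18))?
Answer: 24/1783 ≈ 0.013460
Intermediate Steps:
h = -1/5349 ≈ -0.00018695
b(T) = -1/72 (b(T) = 1/(-72) = -1/72)
h/b(65) = -1/(5349*(-1/72)) = -1/5349*(-72) = 24/1783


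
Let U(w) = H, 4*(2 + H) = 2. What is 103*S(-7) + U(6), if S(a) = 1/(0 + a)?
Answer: -227/14 ≈ -16.214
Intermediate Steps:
H = -3/2 (H = -2 + (¼)*2 = -2 + ½ = -3/2 ≈ -1.5000)
S(a) = 1/a
U(w) = -3/2
103*S(-7) + U(6) = 103/(-7) - 3/2 = 103*(-⅐) - 3/2 = -103/7 - 3/2 = -227/14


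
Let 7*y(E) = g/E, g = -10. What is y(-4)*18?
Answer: 45/7 ≈ 6.4286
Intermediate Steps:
y(E) = -10/(7*E) (y(E) = (-10/E)/7 = -10/(7*E))
y(-4)*18 = -10/7/(-4)*18 = -10/7*(-¼)*18 = (5/14)*18 = 45/7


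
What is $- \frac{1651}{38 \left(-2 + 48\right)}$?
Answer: $- \frac{1651}{1748} \approx -0.94451$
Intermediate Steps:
$- \frac{1651}{38 \left(-2 + 48\right)} = - \frac{1651}{38 \cdot 46} = - \frac{1651}{1748}$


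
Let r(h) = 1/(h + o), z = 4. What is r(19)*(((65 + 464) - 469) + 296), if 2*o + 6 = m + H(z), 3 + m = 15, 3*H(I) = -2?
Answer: 1068/65 ≈ 16.431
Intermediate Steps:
H(I) = -⅔ (H(I) = (⅓)*(-2) = -⅔)
m = 12 (m = -3 + 15 = 12)
o = 8/3 (o = -3 + (12 - ⅔)/2 = -3 + (½)*(34/3) = -3 + 17/3 = 8/3 ≈ 2.6667)
r(h) = 1/(8/3 + h) (r(h) = 1/(h + 8/3) = 1/(8/3 + h))
r(19)*(((65 + 464) - 469) + 296) = (3/(8 + 3*19))*(((65 + 464) - 469) + 296) = (3/(8 + 57))*((529 - 469) + 296) = (3/65)*(60 + 296) = (3*(1/65))*356 = (3/65)*356 = 1068/65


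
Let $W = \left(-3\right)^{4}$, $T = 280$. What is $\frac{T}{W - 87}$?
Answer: $- \frac{140}{3} \approx -46.667$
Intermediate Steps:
$W = 81$
$\frac{T}{W - 87} = \frac{1}{81 - 87} \cdot 280 = \frac{1}{-6} \cdot 280 = \left(- \frac{1}{6}\right) 280 = - \frac{140}{3}$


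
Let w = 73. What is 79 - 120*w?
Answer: -8681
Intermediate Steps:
79 - 120*w = 79 - 120*73 = 79 - 8760 = -8681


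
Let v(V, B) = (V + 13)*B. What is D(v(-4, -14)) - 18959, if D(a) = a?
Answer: -19085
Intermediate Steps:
v(V, B) = B*(13 + V) (v(V, B) = (13 + V)*B = B*(13 + V))
D(v(-4, -14)) - 18959 = -14*(13 - 4) - 18959 = -14*9 - 18959 = -126 - 18959 = -19085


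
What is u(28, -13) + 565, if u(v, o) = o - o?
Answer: 565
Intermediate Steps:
u(v, o) = 0
u(28, -13) + 565 = 0 + 565 = 565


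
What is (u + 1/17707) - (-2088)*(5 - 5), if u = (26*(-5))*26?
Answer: -59849659/17707 ≈ -3380.0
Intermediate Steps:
u = -3380 (u = -130*26 = -3380)
(u + 1/17707) - (-2088)*(5 - 5) = (-3380 + 1/17707) - (-2088)*(5 - 5) = (-3380 + 1/17707) - (-2088)*0 = -59849659/17707 - 1044*0 = -59849659/17707 + 0 = -59849659/17707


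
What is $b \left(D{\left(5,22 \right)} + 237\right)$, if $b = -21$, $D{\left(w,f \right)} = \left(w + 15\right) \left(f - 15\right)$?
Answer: $-7917$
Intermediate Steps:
$D{\left(w,f \right)} = \left(-15 + f\right) \left(15 + w\right)$ ($D{\left(w,f \right)} = \left(15 + w\right) \left(-15 + f\right) = \left(-15 + f\right) \left(15 + w\right)$)
$b \left(D{\left(5,22 \right)} + 237\right) = - 21 \left(\left(-225 - 75 + 15 \cdot 22 + 22 \cdot 5\right) + 237\right) = - 21 \left(\left(-225 - 75 + 330 + 110\right) + 237\right) = - 21 \left(140 + 237\right) = \left(-21\right) 377 = -7917$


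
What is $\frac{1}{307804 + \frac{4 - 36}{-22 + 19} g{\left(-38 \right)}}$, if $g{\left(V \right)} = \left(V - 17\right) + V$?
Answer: $\frac{1}{306812} \approx 3.2593 \cdot 10^{-6}$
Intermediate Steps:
$g{\left(V \right)} = -17 + 2 V$ ($g{\left(V \right)} = \left(V - 17\right) + V = \left(-17 + V\right) + V = -17 + 2 V$)
$\frac{1}{307804 + \frac{4 - 36}{-22 + 19} g{\left(-38 \right)}} = \frac{1}{307804 + \frac{4 - 36}{-22 + 19} \left(-17 + 2 \left(-38\right)\right)} = \frac{1}{307804 + - \frac{32}{-3} \left(-17 - 76\right)} = \frac{1}{307804 + \left(-32\right) \left(- \frac{1}{3}\right) \left(-93\right)} = \frac{1}{307804 + \frac{32}{3} \left(-93\right)} = \frac{1}{307804 - 992} = \frac{1}{306812}$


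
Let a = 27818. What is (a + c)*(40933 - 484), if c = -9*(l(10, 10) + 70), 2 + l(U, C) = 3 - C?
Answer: 1103003781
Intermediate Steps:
l(U, C) = 1 - C (l(U, C) = -2 + (3 - C) = 1 - C)
c = -549 (c = -9*((1 - 1*10) + 70) = -9*((1 - 10) + 70) = -9*(-9 + 70) = -9*61 = -549)
(a + c)*(40933 - 484) = (27818 - 549)*(40933 - 484) = 27269*40449 = 1103003781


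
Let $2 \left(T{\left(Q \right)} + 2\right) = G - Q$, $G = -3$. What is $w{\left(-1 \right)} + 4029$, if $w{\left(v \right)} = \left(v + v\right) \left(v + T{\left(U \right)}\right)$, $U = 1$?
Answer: $4039$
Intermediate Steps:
$T{\left(Q \right)} = - \frac{7}{2} - \frac{Q}{2}$ ($T{\left(Q \right)} = -2 + \frac{-3 - Q}{2} = -2 - \left(\frac{3}{2} + \frac{Q}{2}\right) = - \frac{7}{2} - \frac{Q}{2}$)
$w{\left(v \right)} = 2 v \left(-4 + v\right)$ ($w{\left(v \right)} = \left(v + v\right) \left(v - 4\right) = 2 v \left(v - 4\right) = 2 v \left(-4 + v\right)$)
$w{\left(-1 \right)} + 4029 = 2 \left(-1\right) \left(-4 - 1\right) + 4029 = 2 \left(-1\right) \left(-5\right) + 4029 = 10 + 4029 = 4039$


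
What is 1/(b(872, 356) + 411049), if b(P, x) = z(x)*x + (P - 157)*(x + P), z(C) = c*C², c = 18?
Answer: 1/813413357 ≈ 1.2294e-9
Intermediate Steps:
z(C) = 18*C²
b(P, x) = 18*x³ + (-157 + P)*(P + x) (b(P, x) = (18*x²)*x + (P - 157)*(x + P) = 18*x³ + (-157 + P)*(P + x))
1/(b(872, 356) + 411049) = 1/((872² - 157*872 - 157*356 + 18*356³ + 872*356) + 411049) = 1/((760384 - 136904 - 55892 + 18*45118016 + 310432) + 411049) = 1/((760384 - 136904 - 55892 + 812124288 + 310432) + 411049) = 1/(813002308 + 411049) = 1/813413357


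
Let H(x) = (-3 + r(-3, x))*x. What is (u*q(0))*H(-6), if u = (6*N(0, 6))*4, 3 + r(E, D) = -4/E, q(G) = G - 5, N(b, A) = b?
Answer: 0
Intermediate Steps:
q(G) = -5 + G
r(E, D) = -3 - 4/E
H(x) = -14*x/3 (H(x) = (-3 + (-3 - 4/(-3)))*x = (-3 + (-3 - 4*(-1/3)))*x = (-3 + (-3 + 4/3))*x = (-3 - 5/3)*x = -14*x/3)
u = 0 (u = (6*0)*4 = 0*4 = 0)
(u*q(0))*H(-6) = (0*(-5 + 0))*(-14/3*(-6)) = (0*(-5))*28 = 0*28 = 0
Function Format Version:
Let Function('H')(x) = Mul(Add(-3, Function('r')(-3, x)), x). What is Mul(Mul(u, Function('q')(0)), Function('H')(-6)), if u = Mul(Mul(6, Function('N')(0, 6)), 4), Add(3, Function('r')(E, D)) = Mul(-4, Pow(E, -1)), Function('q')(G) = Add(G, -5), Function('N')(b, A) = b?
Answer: 0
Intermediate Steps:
Function('q')(G) = Add(-5, G)
Function('r')(E, D) = Add(-3, Mul(-4, Pow(E, -1)))
Function('H')(x) = Mul(Rational(-14, 3), x) (Function('H')(x) = Mul(Add(-3, Add(-3, Mul(-4, Pow(-3, -1)))), x) = Mul(Add(-3, Add(-3, Mul(-4, Rational(-1, 3)))), x) = Mul(Add(-3, Add(-3, Rational(4, 3))), x) = Mul(Add(-3, Rational(-5, 3)), x) = Mul(Rational(-14, 3), x))
u = 0 (u = Mul(Mul(6, 0), 4) = Mul(0, 4) = 0)
Mul(Mul(u, Function('q')(0)), Function('H')(-6)) = Mul(Mul(0, Add(-5, 0)), Mul(Rational(-14, 3), -6)) = Mul(Mul(0, -5), 28) = Mul(0, 28) = 0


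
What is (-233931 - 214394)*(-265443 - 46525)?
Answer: 139863053600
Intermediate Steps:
(-233931 - 214394)*(-265443 - 46525) = -448325*(-311968) = 139863053600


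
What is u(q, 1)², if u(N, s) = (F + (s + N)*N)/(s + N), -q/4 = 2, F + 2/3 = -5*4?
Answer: 11236/441 ≈ 25.478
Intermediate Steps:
F = -62/3 (F = -⅔ - 5*4 = -⅔ - 20 = -62/3 ≈ -20.667)
q = -8 (q = -4*2 = -8)
u(N, s) = (-62/3 + N*(N + s))/(N + s) (u(N, s) = (-62/3 + (s + N)*N)/(s + N) = (-62/3 + (N + s)*N)/(N + s) = (-62/3 + N*(N + s))/(N + s))
u(q, 1)² = ((-62/3 + (-8)² - 8*1)/(-8 + 1))² = ((-62/3 + 64 - 8)/(-7))² = (-⅐*106/3)² = (-106/21)² = 11236/441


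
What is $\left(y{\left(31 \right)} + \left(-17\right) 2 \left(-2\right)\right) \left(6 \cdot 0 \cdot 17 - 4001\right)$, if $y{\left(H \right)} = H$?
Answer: $-396099$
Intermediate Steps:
$\left(y{\left(31 \right)} + \left(-17\right) 2 \left(-2\right)\right) \left(6 \cdot 0 \cdot 17 - 4001\right) = \left(31 + \left(-17\right) 2 \left(-2\right)\right) \left(6 \cdot 0 \cdot 17 - 4001\right) = \left(31 - -68\right) \left(0 \cdot 17 - 4001\right) = \left(31 + 68\right) \left(0 - 4001\right) = 99 \left(-4001\right) = -396099$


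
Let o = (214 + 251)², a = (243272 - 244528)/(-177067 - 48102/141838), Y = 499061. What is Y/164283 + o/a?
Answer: 55758316307300640163/1829173414089 ≈ 3.0483e+7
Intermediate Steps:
a = 11134283/1569679828 (a = -1256/(-177067 - 48102*1/141838) = -1256/(-177067 - 24051/70919) = -1256/(-12557438624/70919) = -1256*(-70919/12557438624) = 11134283/1569679828 ≈ 0.0070933)
o = 216225 (o = 465² = 216225)
Y/164283 + o/a = 499061/164283 + 216225/(11134283/1569679828) = 499061*(1/164283) + 216225*(1569679828/11134283) = 499061/164283 + 339404020809300/11134283 = 55758316307300640163/1829173414089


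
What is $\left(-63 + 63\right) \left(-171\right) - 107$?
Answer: $-107$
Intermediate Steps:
$\left(-63 + 63\right) \left(-171\right) - 107 = 0 \left(-171\right) - 107 = 0 - 107 = -107$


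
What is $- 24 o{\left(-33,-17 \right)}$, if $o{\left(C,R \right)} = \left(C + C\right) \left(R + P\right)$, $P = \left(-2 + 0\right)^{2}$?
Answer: $-20592$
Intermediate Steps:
$P = 4$ ($P = \left(-2\right)^{2} = 4$)
$o{\left(C,R \right)} = 2 C \left(4 + R\right)$ ($o{\left(C,R \right)} = \left(C + C\right) \left(R + 4\right) = 2 C \left(4 + R\right)$)
$- 24 o{\left(-33,-17 \right)} = - 24 \cdot 2 \left(-33\right) \left(4 - 17\right) = - 24 \cdot 2 \left(-33\right) \left(-13\right) = \left(-24\right) 858 = -20592$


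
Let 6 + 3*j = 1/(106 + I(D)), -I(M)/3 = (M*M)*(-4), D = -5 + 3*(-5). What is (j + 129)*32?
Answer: 29906992/7359 ≈ 4064.0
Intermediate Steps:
D = -20 (D = -5 - 15 = -20)
I(M) = 12*M² (I(M) = -3*M*M*(-4) = -3*M²*(-4) = -(-12)*M² = 12*M²)
j = -29435/14718 (j = -2 + 1/(3*(106 + 12*(-20)²)) = -2 + 1/(3*(106 + 12*400)) = -2 + 1/(3*(106 + 4800)) = -2 + (⅓)/4906 = -2 + (⅓)*(1/4906) = -2 + 1/14718 = -29435/14718 ≈ -1.9999)
(j + 129)*32 = (-29435/14718 + 129)*32 = (1869187/14718)*32 = 29906992/7359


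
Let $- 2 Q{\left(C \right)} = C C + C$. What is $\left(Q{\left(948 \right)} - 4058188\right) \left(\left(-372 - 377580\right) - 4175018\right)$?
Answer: $20524852501580$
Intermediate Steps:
$Q{\left(C \right)} = - \frac{C}{2} - \frac{C^{2}}{2}$ ($Q{\left(C \right)} = - \frac{C C + C}{2} = - \frac{C^{2} + C}{2} = - \frac{C + C^{2}}{2} = - \frac{C}{2} - \frac{C^{2}}{2}$)
$\left(Q{\left(948 \right)} - 4058188\right) \left(\left(-372 - 377580\right) - 4175018\right) = \left(\left(- \frac{1}{2}\right) 948 \left(1 + 948\right) - 4058188\right) \left(\left(-372 - 377580\right) - 4175018\right) = \left(\left(- \frac{1}{2}\right) 948 \cdot 949 - 4058188\right) \left(\left(-372 - 377580\right) - 4175018\right) = \left(-449826 - 4058188\right) \left(-377952 - 4175018\right) = \left(-4508014\right) \left(-4552970\right) = 20524852501580$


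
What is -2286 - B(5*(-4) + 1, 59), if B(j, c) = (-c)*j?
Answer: -3407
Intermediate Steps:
B(j, c) = -c*j
-2286 - B(5*(-4) + 1, 59) = -2286 - (-1)*59*(5*(-4) + 1) = -2286 - (-1)*59*(-20 + 1) = -2286 - (-1)*59*(-19) = -2286 - 1*1121 = -2286 - 1121 = -3407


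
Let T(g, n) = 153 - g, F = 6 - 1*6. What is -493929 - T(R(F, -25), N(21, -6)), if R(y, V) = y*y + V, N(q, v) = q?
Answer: -494107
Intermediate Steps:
F = 0 (F = 6 - 6 = 0)
R(y, V) = V + y² (R(y, V) = y² + V = V + y²)
-493929 - T(R(F, -25), N(21, -6)) = -493929 - (153 - (-25 + 0²)) = -493929 - (153 - (-25 + 0)) = -493929 - (153 - 1*(-25)) = -493929 - (153 + 25) = -493929 - 1*178 = -493929 - 178 = -494107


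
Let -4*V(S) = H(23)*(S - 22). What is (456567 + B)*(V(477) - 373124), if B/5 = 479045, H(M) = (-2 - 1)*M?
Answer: -1041689035748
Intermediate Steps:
H(M) = -3*M
V(S) = -759/2 + 69*S/4 (V(S) = -(-3*23)*(S - 22)/4 = -(-69)*(-22 + S)/4 = -(1518 - 69*S)/4 = -759/2 + 69*S/4)
B = 2395225 (B = 5*479045 = 2395225)
(456567 + B)*(V(477) - 373124) = (456567 + 2395225)*((-759/2 + (69/4)*477) - 373124) = 2851792*((-759/2 + 32913/4) - 373124) = 2851792*(31395/4 - 373124) = 2851792*(-1461101/4) = -1041689035748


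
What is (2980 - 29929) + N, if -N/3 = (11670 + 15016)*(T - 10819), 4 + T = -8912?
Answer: 1579917681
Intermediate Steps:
T = -8916 (T = -4 - 8912 = -8916)
N = 1579944630 (N = -3*(11670 + 15016)*(-8916 - 10819) = -80058*(-19735) = -3*(-526648210) = 1579944630)
(2980 - 29929) + N = (2980 - 29929) + 1579944630 = -26949 + 1579944630 = 1579917681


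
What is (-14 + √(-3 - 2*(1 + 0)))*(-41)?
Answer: 574 - 41*I*√5 ≈ 574.0 - 91.679*I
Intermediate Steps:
(-14 + √(-3 - 2*(1 + 0)))*(-41) = (-14 + √(-3 - 2*1))*(-41) = (-14 + √(-3 - 2))*(-41) = (-14 + √(-5))*(-41) = (-14 + I*√5)*(-41) = 574 - 41*I*√5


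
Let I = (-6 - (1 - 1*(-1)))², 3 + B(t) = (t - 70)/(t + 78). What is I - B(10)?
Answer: 1489/22 ≈ 67.682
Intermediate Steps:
B(t) = -3 + (-70 + t)/(78 + t) (B(t) = -3 + (t - 70)/(t + 78) = -3 + (-70 + t)/(78 + t))
I = 64 (I = (-6 - (1 + 1))² = (-6 - 1*2)² = (-6 - 2)² = (-8)² = 64)
I - B(10) = 64 - 2*(-152 - 1*10)/(78 + 10) = 64 - 2*(-152 - 10)/88 = 64 - 2*(-162)/88 = 64 - 1*(-81/22) = 64 + 81/22 = 1489/22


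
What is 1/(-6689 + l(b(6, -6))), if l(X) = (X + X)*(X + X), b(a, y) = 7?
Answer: -1/6493 ≈ -0.00015401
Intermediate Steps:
l(X) = 4*X**2 (l(X) = (2*X)*(2*X) = 4*X**2)
1/(-6689 + l(b(6, -6))) = 1/(-6689 + 4*7**2) = 1/(-6689 + 4*49) = 1/(-6689 + 196) = 1/(-6493) = -1/6493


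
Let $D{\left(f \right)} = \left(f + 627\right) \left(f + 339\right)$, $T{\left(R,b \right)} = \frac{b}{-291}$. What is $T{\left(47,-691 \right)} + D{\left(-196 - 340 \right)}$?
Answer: $- \frac{5216066}{291} \approx -17925.0$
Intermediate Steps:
$T{\left(R,b \right)} = - \frac{b}{291}$ ($T{\left(R,b \right)} = b \left(- \frac{1}{291}\right) = - \frac{b}{291}$)
$D{\left(f \right)} = \left(339 + f\right) \left(627 + f\right)$ ($D{\left(f \right)} = \left(627 + f\right) \left(339 + f\right) = \left(339 + f\right) \left(627 + f\right)$)
$T{\left(47,-691 \right)} + D{\left(-196 - 340 \right)} = \left(- \frac{1}{291}\right) \left(-691\right) + \left(212553 + \left(-196 - 340\right)^{2} + 966 \left(-196 - 340\right)\right) = \frac{691}{291} + \left(212553 + \left(-536\right)^{2} + 966 \left(-536\right)\right) = \frac{691}{291} + \left(212553 + 287296 - 517776\right) = \frac{691}{291} - 17927 = - \frac{5216066}{291}$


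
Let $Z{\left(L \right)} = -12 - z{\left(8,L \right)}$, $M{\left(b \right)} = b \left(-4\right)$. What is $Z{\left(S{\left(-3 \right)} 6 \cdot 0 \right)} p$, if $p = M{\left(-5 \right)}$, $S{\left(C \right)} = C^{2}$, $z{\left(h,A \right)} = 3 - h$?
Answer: $-140$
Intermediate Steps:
$M{\left(b \right)} = - 4 b$
$p = 20$ ($p = \left(-4\right) \left(-5\right) = 20$)
$Z{\left(L \right)} = -7$ ($Z{\left(L \right)} = -12 - \left(3 - 8\right) = -12 - -5 = -12 + 5 = -7$)
$Z{\left(S{\left(-3 \right)} 6 \cdot 0 \right)} p = \left(-7\right) 20 = -140$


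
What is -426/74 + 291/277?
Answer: -48234/10249 ≈ -4.7062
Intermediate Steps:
-426/74 + 291/277 = -426*1/74 + 291*(1/277) = -213/37 + 291/277 = -48234/10249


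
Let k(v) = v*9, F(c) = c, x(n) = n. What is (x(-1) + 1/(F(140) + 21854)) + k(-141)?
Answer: -27932379/21994 ≈ -1270.0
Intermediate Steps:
k(v) = 9*v
(x(-1) + 1/(F(140) + 21854)) + k(-141) = (-1 + 1/(140 + 21854)) + 9*(-141) = (-1 + 1/21994) - 1269 = -21993/21994 - 1269 = -27932379/21994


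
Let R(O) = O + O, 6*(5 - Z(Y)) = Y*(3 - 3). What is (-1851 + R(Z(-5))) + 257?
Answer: -1584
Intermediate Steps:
Z(Y) = 5 (Z(Y) = 5 - Y*(3 - 3)/6 = 5 - Y*0/6 = 5 - ⅙*0 = 5 + 0 = 5)
R(O) = 2*O
(-1851 + R(Z(-5))) + 257 = (-1851 + 2*5) + 257 = (-1851 + 10) + 257 = -1841 + 257 = -1584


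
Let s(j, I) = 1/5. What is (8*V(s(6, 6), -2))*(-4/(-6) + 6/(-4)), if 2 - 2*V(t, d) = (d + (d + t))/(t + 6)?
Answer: -270/31 ≈ -8.7097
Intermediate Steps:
s(j, I) = ⅕
V(t, d) = 1 - (t + 2*d)/(2*(6 + t)) (V(t, d) = 1 - (d + (d + t))/(2*(t + 6)) = 1 - (t + 2*d)/(2*(6 + t)))
(8*V(s(6, 6), -2))*(-4/(-6) + 6/(-4)) = (8*((6 + (½)*(⅕) - 1*(-2))/(6 + ⅕)))*(-4/(-6) + 6/(-4)) = (8*((6 + ⅒ + 2)/(31/5)))*(-4*(-⅙) + 6*(-¼)) = (8*((5/31)*(81/10)))*(⅔ - 3/2) = (8*(81/62))*(-⅚) = (324/31)*(-⅚) = -270/31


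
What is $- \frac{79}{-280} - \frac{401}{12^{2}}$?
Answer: $- \frac{12613}{5040} \approx -2.5026$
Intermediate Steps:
$- \frac{79}{-280} - \frac{401}{12^{2}} = \left(-79\right) \left(- \frac{1}{280}\right) - \frac{401}{144} = \frac{79}{280} - \frac{401}{144} = - \frac{12613}{5040}$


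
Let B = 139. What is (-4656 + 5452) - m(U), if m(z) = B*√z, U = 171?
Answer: 796 - 417*√19 ≈ -1021.7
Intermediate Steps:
m(z) = 139*√z
(-4656 + 5452) - m(U) = (-4656 + 5452) - 139*√171 = 796 - 139*3*√19 = 796 - 417*√19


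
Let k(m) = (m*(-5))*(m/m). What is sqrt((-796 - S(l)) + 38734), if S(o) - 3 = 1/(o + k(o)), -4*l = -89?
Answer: 2*sqrt(75120806)/89 ≈ 194.77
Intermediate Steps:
k(m) = -5*m (k(m) = -5*m*1 = -5*m)
l = 89/4 (l = -1/4*(-89) = 89/4 ≈ 22.250)
S(o) = 3 - 1/(4*o) (S(o) = 3 + 1/(o - 5*o) = 3 + 1/(-4*o) = 3 - 1/(4*o))
sqrt((-796 - S(l)) + 38734) = sqrt((-796 - (3 - 1/(4*89/4))) + 38734) = sqrt((-796 - (3 - 1/4*4/89)) + 38734) = sqrt((-796 - (3 - 1/89)) + 38734) = sqrt((-796 - 1*266/89) + 38734) = sqrt((-796 - 266/89) + 38734) = sqrt(-71110/89 + 38734) = sqrt(3376216/89) = 2*sqrt(75120806)/89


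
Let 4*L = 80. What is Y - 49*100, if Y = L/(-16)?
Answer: -19605/4 ≈ -4901.3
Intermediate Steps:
L = 20 (L = (1/4)*80 = 20)
Y = -5/4 (Y = 20/(-16) = 20*(-1/16) = -5/4 ≈ -1.2500)
Y - 49*100 = -5/4 - 49*100 = -5/4 - 4900 = -19605/4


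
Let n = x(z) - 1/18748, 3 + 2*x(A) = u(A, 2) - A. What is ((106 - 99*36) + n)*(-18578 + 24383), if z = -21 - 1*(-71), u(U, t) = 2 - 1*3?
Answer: -8820465435/436 ≈ -2.0230e+7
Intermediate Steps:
u(U, t) = -1 (u(U, t) = 2 - 3 = -1)
z = 50 (z = -21 + 71 = 50)
x(A) = -2 - A/2 (x(A) = -3/2 + (-1 - A)/2 = -3/2 + (-½ - A/2) = -2 - A/2)
n = -506197/18748 (n = (-2 - ½*50) - 1/18748 = (-2 - 25) - 1*1/18748 = -27 - 1/18748 = -506197/18748 ≈ -27.000)
((106 - 99*36) + n)*(-18578 + 24383) = ((106 - 99*36) - 506197/18748)*(-18578 + 24383) = ((106 - 3564) - 506197/18748)*5805 = (-3458 - 506197/18748)*5805 = -65336781/18748*5805 = -8820465435/436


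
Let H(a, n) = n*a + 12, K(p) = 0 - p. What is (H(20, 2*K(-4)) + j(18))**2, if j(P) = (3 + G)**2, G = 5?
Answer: 55696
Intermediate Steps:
K(p) = -p
j(P) = 64 (j(P) = (3 + 5)**2 = 8**2 = 64)
H(a, n) = 12 + a*n (H(a, n) = a*n + 12 = 12 + a*n)
(H(20, 2*K(-4)) + j(18))**2 = ((12 + 20*(2*(-1*(-4)))) + 64)**2 = ((12 + 20*(2*4)) + 64)**2 = ((12 + 20*8) + 64)**2 = ((12 + 160) + 64)**2 = (172 + 64)**2 = 236**2 = 55696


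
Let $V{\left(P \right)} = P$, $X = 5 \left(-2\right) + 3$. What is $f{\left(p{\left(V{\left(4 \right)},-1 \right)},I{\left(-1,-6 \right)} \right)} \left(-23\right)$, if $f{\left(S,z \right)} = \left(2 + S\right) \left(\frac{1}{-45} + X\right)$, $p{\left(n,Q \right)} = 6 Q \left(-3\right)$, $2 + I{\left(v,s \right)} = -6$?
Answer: $\frac{29072}{9} \approx 3230.2$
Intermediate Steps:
$X = -7$ ($X = -10 + 3 = -7$)
$I{\left(v,s \right)} = -8$ ($I{\left(v,s \right)} = -2 - 6 = -8$)
$p{\left(n,Q \right)} = - 18 Q$
$f{\left(S,z \right)} = - \frac{632}{45} - \frac{316 S}{45}$ ($f{\left(S,z \right)} = \left(2 + S\right) \left(\frac{1}{-45} - 7\right) = \left(2 + S\right) \left(- \frac{1}{45} - 7\right) = \left(2 + S\right) \left(- \frac{316}{45}\right) = - \frac{632}{45} - \frac{316 S}{45}$)
$f{\left(p{\left(V{\left(4 \right)},-1 \right)},I{\left(-1,-6 \right)} \right)} \left(-23\right) = \left(- \frac{632}{45} - \frac{316 \left(\left(-18\right) \left(-1\right)\right)}{45}\right) \left(-23\right) = \left(- \frac{632}{45} - \frac{632}{5}\right) \left(-23\right) = \left(- \frac{1264}{9}\right) \left(-23\right) = \frac{29072}{9}$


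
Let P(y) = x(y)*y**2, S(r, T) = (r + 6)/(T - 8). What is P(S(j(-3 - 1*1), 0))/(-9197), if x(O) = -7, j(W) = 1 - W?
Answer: 847/588608 ≈ 0.0014390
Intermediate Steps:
S(r, T) = (6 + r)/(-8 + T)
P(y) = -7*y**2
P(S(j(-3 - 1*1), 0))/(-9197) = -7*(6 + (1 - (-3 - 1*1)))**2/(-8 + 0)**2/(-9197) = -7*(6 + (1 - (-3 - 1)))**2/64*(-1/9197) = -7*(6 + (1 - 1*(-4)))**2/64*(-1/9197) = -7*(6 + (1 + 4))**2/64*(-1/9197) = -7*(6 + 5)**2/64*(-1/9197) = -7*(-1/8*11)**2*(-1/9197) = -7*(-11/8)**2*(-1/9197) = -7*121/64*(-1/9197) = -847/64*(-1/9197) = 847/588608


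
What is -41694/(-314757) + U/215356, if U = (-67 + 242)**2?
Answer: 6206162063/22594936164 ≈ 0.27467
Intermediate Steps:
U = 30625 (U = 175**2 = 30625)
-41694/(-314757) + U/215356 = -41694/(-314757) + 30625/215356 = -41694*(-1/314757) + 30625*(1/215356) = 13898/104919 + 30625/215356 = 6206162063/22594936164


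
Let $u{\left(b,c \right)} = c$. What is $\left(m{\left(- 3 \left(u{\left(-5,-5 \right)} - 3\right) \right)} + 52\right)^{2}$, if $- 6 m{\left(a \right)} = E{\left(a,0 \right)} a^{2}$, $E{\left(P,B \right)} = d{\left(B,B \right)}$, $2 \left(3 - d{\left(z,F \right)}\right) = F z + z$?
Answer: $55696$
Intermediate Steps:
$d{\left(z,F \right)} = 3 - \frac{z}{2} - \frac{F z}{2}$ ($d{\left(z,F \right)} = 3 - \frac{F z + z}{2} = 3 - \frac{z + F z}{2} = 3 - \left(\frac{z}{2} + \frac{F z}{2}\right) = 3 - \frac{z}{2} - \frac{F z}{2}$)
$E{\left(P,B \right)} = 3 - \frac{B}{2} - \frac{B^{2}}{2}$ ($E{\left(P,B \right)} = 3 - \frac{B}{2} - \frac{B B}{2} = 3 - \frac{B}{2} - \frac{B^{2}}{2}$)
$m{\left(a \right)} = - \frac{a^{2}}{2}$ ($m{\left(a \right)} = - \frac{\left(3 - 0 - \frac{0^{2}}{2}\right) a^{2}}{6} = - \frac{\left(3 + 0 - 0\right) a^{2}}{6} = - \frac{\left(3 + 0 + 0\right) a^{2}}{6} = - \frac{3 a^{2}}{6} = - \frac{a^{2}}{2}$)
$\left(m{\left(- 3 \left(u{\left(-5,-5 \right)} - 3\right) \right)} + 52\right)^{2} = \left(- \frac{\left(- 3 \left(-5 - 3\right)\right)^{2}}{2} + 52\right)^{2} = \left(- \frac{\left(\left(-3\right) \left(-8\right)\right)^{2}}{2} + 52\right)^{2} = \left(- \frac{24^{2}}{2} + 52\right)^{2} = \left(\left(- \frac{1}{2}\right) 576 + 52\right)^{2} = \left(-288 + 52\right)^{2} = \left(-236\right)^{2} = 55696$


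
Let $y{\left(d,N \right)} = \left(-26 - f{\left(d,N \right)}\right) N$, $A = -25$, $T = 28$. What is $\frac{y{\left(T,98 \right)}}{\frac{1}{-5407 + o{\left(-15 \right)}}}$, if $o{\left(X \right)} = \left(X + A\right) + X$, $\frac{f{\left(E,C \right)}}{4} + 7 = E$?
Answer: $58880360$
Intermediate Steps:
$f{\left(E,C \right)} = -28 + 4 E$
$y{\left(d,N \right)} = N \left(2 - 4 d\right)$ ($y{\left(d,N \right)} = \left(-26 - \left(-28 + 4 d\right)\right) N = \left(2 - 4 d\right) N = N \left(2 - 4 d\right)$)
$o{\left(X \right)} = -25 + 2 X$ ($o{\left(X \right)} = \left(X - 25\right) + X = \left(-25 + X\right) + X = -25 + 2 X$)
$\frac{y{\left(T,98 \right)}}{\frac{1}{-5407 + o{\left(-15 \right)}}} = \frac{2 \cdot 98 \left(1 - 56\right)}{\frac{1}{-5407 + \left(-25 + 2 \left(-15\right)\right)}} = \frac{2 \cdot 98 \left(1 - 56\right)}{\frac{1}{-5407 - 55}} = \frac{2 \cdot 98 \left(-55\right)}{\frac{1}{-5407 - 55}} = - \frac{10780}{\frac{1}{-5462}} = - \frac{10780}{- \frac{1}{5462}} = \left(-10780\right) \left(-5462\right) = 58880360$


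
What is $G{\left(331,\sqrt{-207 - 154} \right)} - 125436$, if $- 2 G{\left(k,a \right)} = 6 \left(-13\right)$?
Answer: $-125397$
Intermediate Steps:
$G{\left(k,a \right)} = 39$ ($G{\left(k,a \right)} = - \frac{6 \left(-13\right)}{2} = \left(- \frac{1}{2}\right) \left(-78\right) = 39$)
$G{\left(331,\sqrt{-207 - 154} \right)} - 125436 = 39 - 125436 = -125397$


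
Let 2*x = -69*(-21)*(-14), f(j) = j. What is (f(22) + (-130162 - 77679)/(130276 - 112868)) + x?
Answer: -176394209/17408 ≈ -10133.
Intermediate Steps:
x = -10143 (x = (-69*(-21)*(-14))/2 = (1449*(-14))/2 = (1/2)*(-20286) = -10143)
(f(22) + (-130162 - 77679)/(130276 - 112868)) + x = (22 + (-130162 - 77679)/(130276 - 112868)) - 10143 = (22 - 207841/17408) - 10143 = 175135/17408 - 10143 = -176394209/17408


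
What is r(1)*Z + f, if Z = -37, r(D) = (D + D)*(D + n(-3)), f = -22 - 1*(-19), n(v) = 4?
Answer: -373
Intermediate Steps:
f = -3 (f = -22 + 19 = -3)
r(D) = 2*D*(4 + D) (r(D) = (D + D)*(D + 4) = (2*D)*(4 + D) = 2*D*(4 + D))
r(1)*Z + f = (2*1*(4 + 1))*(-37) - 3 = (2*1*5)*(-37) - 3 = 10*(-37) - 3 = -370 - 3 = -373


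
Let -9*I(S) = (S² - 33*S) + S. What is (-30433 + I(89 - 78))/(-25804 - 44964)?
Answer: 45611/106152 ≈ 0.42968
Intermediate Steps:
I(S) = -S²/9 + 32*S/9 (I(S) = -((S² - 33*S) + S)/9 = -(S² - 32*S)/9 = -S²/9 + 32*S/9)
(-30433 + I(89 - 78))/(-25804 - 44964) = (-30433 + (89 - 78)*(32 - (89 - 78))/9)/(-25804 - 44964) = (-30433 + (⅑)*11*(32 - 1*11))/(-70768) = (-30433 + (⅑)*11*(32 - 11))*(-1/70768) = (-30433 + (⅑)*11*21)*(-1/70768) = (-30433 + 77/3)*(-1/70768) = -91222/3*(-1/70768) = 45611/106152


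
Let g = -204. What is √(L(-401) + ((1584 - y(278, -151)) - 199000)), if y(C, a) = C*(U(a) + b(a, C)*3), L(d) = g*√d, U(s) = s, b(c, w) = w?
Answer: √(-387290 - 204*I*√401) ≈ 3.282 - 622.33*I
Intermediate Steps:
L(d) = -204*√d
y(C, a) = C*(a + 3*C) (y(C, a) = C*(a + C*3) = C*(a + 3*C))
√(L(-401) + ((1584 - y(278, -151)) - 199000)) = √(-204*I*√401 + ((1584 - 278*(-151 + 3*278)) - 199000)) = √(-204*I*√401 + ((1584 - 278*(-151 + 834)) - 199000)) = √(-204*I*√401 + ((1584 - 278*683) - 199000)) = √(-204*I*√401 + ((1584 - 1*189874) - 199000)) = √(-204*I*√401 + ((1584 - 189874) - 199000)) = √(-204*I*√401 + (-188290 - 199000)) = √(-204*I*√401 - 387290) = √(-387290 - 204*I*√401)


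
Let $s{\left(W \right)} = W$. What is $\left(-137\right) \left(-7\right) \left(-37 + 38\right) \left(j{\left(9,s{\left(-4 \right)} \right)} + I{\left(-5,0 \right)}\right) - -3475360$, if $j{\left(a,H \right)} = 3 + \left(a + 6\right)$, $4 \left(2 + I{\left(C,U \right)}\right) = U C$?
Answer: $3490704$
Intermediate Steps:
$I{\left(C,U \right)} = -2 + \frac{C U}{4}$ ($I{\left(C,U \right)} = -2 + \frac{U C}{4} = -2 + \frac{C U}{4}$)
$j{\left(a,H \right)} = 9 + a$ ($j{\left(a,H \right)} = 3 + \left(6 + a\right) = 9 + a$)
$\left(-137\right) \left(-7\right) \left(-37 + 38\right) \left(j{\left(9,s{\left(-4 \right)} \right)} + I{\left(-5,0 \right)}\right) - -3475360 = \left(-137\right) \left(-7\right) \left(-37 + 38\right) \left(\left(9 + 9\right) - \left(2 + \frac{5}{4} \cdot 0\right)\right) - -3475360 = 959 \cdot 1 \left(18 + \left(-2 + 0\right)\right) + 3475360 = 959 \cdot 1 \left(18 - 2\right) + 3475360 = 959 \cdot 1 \cdot 16 + 3475360 = 959 \cdot 16 + 3475360 = 15344 + 3475360 = 3490704$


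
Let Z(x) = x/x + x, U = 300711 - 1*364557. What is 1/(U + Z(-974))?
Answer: -1/64819 ≈ -1.5428e-5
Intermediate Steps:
U = -63846 (U = 300711 - 364557 = -63846)
Z(x) = 1 + x
1/(U + Z(-974)) = 1/(-63846 + (1 - 974)) = 1/(-63846 - 973) = 1/(-64819) = -1/64819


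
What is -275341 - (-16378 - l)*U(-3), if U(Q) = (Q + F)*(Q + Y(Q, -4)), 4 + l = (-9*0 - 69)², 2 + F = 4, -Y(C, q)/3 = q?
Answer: -465556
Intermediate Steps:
Y(C, q) = -3*q
F = 2 (F = -2 + 4 = 2)
l = 4757 (l = -4 + (-9*0 - 69)² = -4 + (0 - 69)² = -4 + (-69)² = -4 + 4761 = 4757)
U(Q) = (2 + Q)*(12 + Q) (U(Q) = (Q + 2)*(Q - 3*(-4)) = (2 + Q)*(Q + 12) = (2 + Q)*(12 + Q))
-275341 - (-16378 - l)*U(-3) = -275341 - (-16378 - 1*4757)*(24 + (-3)² + 14*(-3)) = -275341 - (-16378 - 4757)*(24 + 9 - 42) = -275341 - (-21135)*(-9) = -275341 - 1*190215 = -275341 - 190215 = -465556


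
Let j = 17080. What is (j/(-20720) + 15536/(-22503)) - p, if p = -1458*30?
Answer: 72834287933/1665222 ≈ 43739.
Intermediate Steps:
p = -43740
(j/(-20720) + 15536/(-22503)) - p = (17080/(-20720) + 15536/(-22503)) - 1*(-43740) = (17080*(-1/20720) + 15536*(-1/22503)) + 43740 = (-61/74 - 15536/22503) + 43740 = -2522347/1665222 + 43740 = 72834287933/1665222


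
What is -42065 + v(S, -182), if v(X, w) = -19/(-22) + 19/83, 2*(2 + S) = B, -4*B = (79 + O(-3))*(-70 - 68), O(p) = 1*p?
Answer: -76808695/1826 ≈ -42064.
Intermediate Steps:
O(p) = p
B = 2622 (B = -(79 - 3)*(-70 - 68)/4 = -19*(-138) = -1/4*(-10488) = 2622)
S = 1309 (S = -2 + (1/2)*2622 = -2 + 1311 = 1309)
v(X, w) = 1995/1826 (v(X, w) = -19*(-1/22) + 19*(1/83) = 19/22 + 19/83 = 1995/1826)
-42065 + v(S, -182) = -42065 + 1995/1826 = -76808695/1826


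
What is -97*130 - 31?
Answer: -12641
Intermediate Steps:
-97*130 - 31 = -12610 - 31 = -12641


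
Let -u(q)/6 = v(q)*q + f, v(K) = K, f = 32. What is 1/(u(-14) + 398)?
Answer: -1/970 ≈ -0.0010309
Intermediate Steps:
u(q) = -192 - 6*q**2 (u(q) = -6*(q*q + 32) = -6*(q**2 + 32) = -6*(32 + q**2) = -192 - 6*q**2)
1/(u(-14) + 398) = 1/((-192 - 6*(-14)**2) + 398) = 1/((-192 - 6*196) + 398) = 1/((-192 - 1176) + 398) = 1/(-1368 + 398) = 1/(-970) = -1/970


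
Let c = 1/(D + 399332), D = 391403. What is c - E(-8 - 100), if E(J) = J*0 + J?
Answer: 85399381/790735 ≈ 108.00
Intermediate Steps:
c = 1/790735 (c = 1/(391403 + 399332) = 1/790735 ≈ 1.2646e-6)
E(J) = J (E(J) = 0 + J = J)
c - E(-8 - 100) = 1/790735 - (-8 - 100) = 1/790735 - 1*(-108) = 1/790735 + 108 = 85399381/790735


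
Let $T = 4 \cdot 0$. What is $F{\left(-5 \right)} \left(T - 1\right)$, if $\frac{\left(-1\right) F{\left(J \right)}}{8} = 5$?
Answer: $40$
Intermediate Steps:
$F{\left(J \right)} = -40$ ($F{\left(J \right)} = \left(-8\right) 5 = -40$)
$T = 0$
$F{\left(-5 \right)} \left(T - 1\right) = - 40 \left(0 - 1\right) = \left(-40\right) \left(-1\right) = 40$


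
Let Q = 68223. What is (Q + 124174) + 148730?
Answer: 341127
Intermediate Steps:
(Q + 124174) + 148730 = (68223 + 124174) + 148730 = 192397 + 148730 = 341127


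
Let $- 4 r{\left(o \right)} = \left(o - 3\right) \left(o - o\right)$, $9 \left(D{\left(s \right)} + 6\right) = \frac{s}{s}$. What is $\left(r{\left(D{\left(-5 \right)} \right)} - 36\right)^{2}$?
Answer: $1296$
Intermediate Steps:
$D{\left(s \right)} = - \frac{53}{9}$ ($D{\left(s \right)} = -6 + \frac{s \frac{1}{s}}{9} = -6 + \frac{1}{9} \cdot 1 = -6 + \frac{1}{9} = - \frac{53}{9}$)
$r{\left(o \right)} = 0$ ($r{\left(o \right)} = - \frac{\left(o - 3\right) \left(o - o\right)}{4} = - \frac{\left(-3 + o\right) 0}{4} = \left(- \frac{1}{4}\right) 0 = 0$)
$\left(r{\left(D{\left(-5 \right)} \right)} - 36\right)^{2} = \left(0 - 36\right)^{2} = \left(-36\right)^{2} = 1296$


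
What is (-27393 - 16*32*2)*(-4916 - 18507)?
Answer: 665611391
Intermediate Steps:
(-27393 - 16*32*2)*(-4916 - 18507) = (-27393 - 512*2)*(-23423) = (-27393 - 1024)*(-23423) = -28417*(-23423) = 665611391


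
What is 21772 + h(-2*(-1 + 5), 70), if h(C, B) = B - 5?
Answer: 21837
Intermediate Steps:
h(C, B) = -5 + B
21772 + h(-2*(-1 + 5), 70) = 21772 + (-5 + 70) = 21772 + 65 = 21837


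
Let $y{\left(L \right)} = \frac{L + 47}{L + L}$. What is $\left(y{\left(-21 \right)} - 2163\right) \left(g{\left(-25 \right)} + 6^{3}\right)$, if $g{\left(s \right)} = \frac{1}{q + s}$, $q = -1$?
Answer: $- \frac{127561570}{273} \approx -4.6726 \cdot 10^{5}$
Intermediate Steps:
$y{\left(L \right)} = \frac{47 + L}{2 L}$
$g{\left(s \right)} = \frac{1}{-1 + s}$
$\left(y{\left(-21 \right)} - 2163\right) \left(g{\left(-25 \right)} + 6^{3}\right) = \left(\frac{47 - 21}{2 \left(-21\right)} - 2163\right) \left(\frac{1}{-1 - 25} + 6^{3}\right) = \left(\frac{1}{2} \left(- \frac{1}{21}\right) 26 - 2163\right) \left(\frac{1}{-26} + 216\right) = \left(- \frac{13}{21} - 2163\right) \left(- \frac{1}{26} + 216\right) = \left(- \frac{45436}{21}\right) \frac{5615}{26} = - \frac{127561570}{273}$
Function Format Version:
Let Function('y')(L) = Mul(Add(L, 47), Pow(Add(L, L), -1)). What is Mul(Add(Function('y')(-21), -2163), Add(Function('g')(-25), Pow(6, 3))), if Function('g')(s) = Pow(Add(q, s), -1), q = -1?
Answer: Rational(-127561570, 273) ≈ -4.6726e+5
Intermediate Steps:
Function('y')(L) = Mul(Rational(1, 2), Pow(L, -1), Add(47, L)) (Function('y')(L) = Mul(Add(47, L), Pow(Mul(2, L), -1)) = Mul(Add(47, L), Mul(Rational(1, 2), Pow(L, -1))) = Mul(Rational(1, 2), Pow(L, -1), Add(47, L)))
Function('g')(s) = Pow(Add(-1, s), -1)
Mul(Add(Function('y')(-21), -2163), Add(Function('g')(-25), Pow(6, 3))) = Mul(Add(Mul(Rational(1, 2), Pow(-21, -1), Add(47, -21)), -2163), Add(Pow(Add(-1, -25), -1), Pow(6, 3))) = Mul(Add(Mul(Rational(1, 2), Rational(-1, 21), 26), -2163), Add(Pow(-26, -1), 216)) = Mul(Add(Rational(-13, 21), -2163), Add(Rational(-1, 26), 216)) = Mul(Rational(-45436, 21), Rational(5615, 26)) = Rational(-127561570, 273)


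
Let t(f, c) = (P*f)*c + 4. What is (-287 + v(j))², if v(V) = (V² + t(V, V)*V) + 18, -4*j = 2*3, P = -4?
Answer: 1075369/16 ≈ 67211.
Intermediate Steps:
j = -3/2 ≈ -1.5000
t(f, c) = 4 - 4*c*f (t(f, c) = (-4*f)*c + 4 = -4*c*f + 4 = 4 - 4*c*f)
v(V) = 18 + V² + V*(4 - 4*V²) (v(V) = (V² + (4 - 4*V*V)*V) + 18 = (V² + (4 - 4*V²)*V) + 18 = (V² + V*(4 - 4*V²)) + 18 = 18 + V² + V*(4 - 4*V²))
(-287 + v(j))² = (-287 + (18 + (-3/2)² - 4*(-3/2)*(-1 + (-3/2)²)))² = (-287 + (18 + 9/4 - 4*(-3/2)*(-1 + 9/4)))² = (-287 + (18 + 9/4 - 4*(-3/2)*5/4))² = (-287 + (18 + 9/4 + 15/2))² = (-287 + 111/4)² = (-1037/4)² = 1075369/16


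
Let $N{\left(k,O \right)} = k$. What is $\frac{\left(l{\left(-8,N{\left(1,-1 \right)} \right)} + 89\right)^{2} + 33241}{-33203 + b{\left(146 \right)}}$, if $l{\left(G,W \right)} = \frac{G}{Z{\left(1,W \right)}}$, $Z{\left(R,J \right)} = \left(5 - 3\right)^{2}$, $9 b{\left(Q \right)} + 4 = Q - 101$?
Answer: $- \frac{183645}{149393} \approx -1.2293$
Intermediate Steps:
$b{\left(Q \right)} = - \frac{35}{3} + \frac{Q}{9}$ ($b{\left(Q \right)} = - \frac{4}{9} + \frac{Q - 101}{9} = - \frac{4}{9} + \frac{-101 + Q}{9} = - \frac{4}{9} + \left(- \frac{101}{9} + \frac{Q}{9}\right) = - \frac{35}{3} + \frac{Q}{9}$)
$Z{\left(R,J \right)} = 4$ ($Z{\left(R,J \right)} = 2^{2} = 4$)
$l{\left(G,W \right)} = \frac{G}{4}$
$\frac{\left(l{\left(-8,N{\left(1,-1 \right)} \right)} + 89\right)^{2} + 33241}{-33203 + b{\left(146 \right)}} = \frac{\left(\frac{1}{4} \left(-8\right) + 89\right)^{2} + 33241}{-33203 + \left(- \frac{35}{3} + \frac{1}{9} \cdot 146\right)} = \frac{\left(-2 + 89\right)^{2} + 33241}{-33203 + \left(- \frac{35}{3} + \frac{146}{9}\right)} = \frac{87^{2} + 33241}{-33203 + \frac{41}{9}} = \frac{7569 + 33241}{- \frac{298786}{9}} = 40810 \left(- \frac{9}{298786}\right) = - \frac{183645}{149393}$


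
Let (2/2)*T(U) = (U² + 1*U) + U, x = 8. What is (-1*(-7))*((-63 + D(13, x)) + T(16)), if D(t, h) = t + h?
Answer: 1722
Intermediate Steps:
T(U) = U² + 2*U (T(U) = (U² + 1*U) + U = (U² + U) + U = (U + U²) + U = U² + 2*U)
D(t, h) = h + t
(-1*(-7))*((-63 + D(13, x)) + T(16)) = (-1*(-7))*((-63 + (8 + 13)) + 16*(2 + 16)) = 7*((-63 + 21) + 16*18) = 7*(-42 + 288) = 7*246 = 1722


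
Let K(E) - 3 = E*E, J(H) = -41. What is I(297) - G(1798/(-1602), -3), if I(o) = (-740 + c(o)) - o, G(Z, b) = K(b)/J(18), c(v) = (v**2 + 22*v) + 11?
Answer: 3842409/41 ≈ 93717.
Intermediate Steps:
K(E) = 3 + E**2 (K(E) = 3 + E*E = 3 + E**2)
c(v) = 11 + v**2 + 22*v
G(Z, b) = -3/41 - b**2/41 (G(Z, b) = (3 + b**2)/(-41) = (3 + b**2)*(-1/41) = -3/41 - b**2/41)
I(o) = -729 + o**2 + 21*o (I(o) = (-740 + (11 + o**2 + 22*o)) - o = (-729 + o**2 + 22*o) - o = -729 + o**2 + 21*o)
I(297) - G(1798/(-1602), -3) = (-729 + 297**2 + 21*297) - (-3/41 - 1/41*(-3)**2) = (-729 + 88209 + 6237) - (-3/41 - 1/41*9) = 93717 - (-3/41 - 9/41) = 93717 - 1*(-12/41) = 93717 + 12/41 = 3842409/41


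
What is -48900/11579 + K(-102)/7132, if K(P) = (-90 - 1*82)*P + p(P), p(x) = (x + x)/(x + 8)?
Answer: -3421310835/1940663558 ≈ -1.7630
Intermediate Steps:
p(x) = 2*x/(8 + x) (p(x) = (2*x)/(8 + x) = 2*x/(8 + x))
K(P) = -172*P + 2*P/(8 + P) (K(P) = (-90 - 1*82)*P + 2*P/(8 + P) = (-90 - 82)*P + 2*P/(8 + P) = -172*P + 2*P/(8 + P))
-48900/11579 + K(-102)/7132 = -48900/11579 + (2*(-102)*(-687 - 86*(-102))/(8 - 102))/7132 = -48900*1/11579 + (2*(-102)*(-687 + 8772)/(-94))*(1/7132) = -48900/11579 + (2*(-102)*(-1/94)*8085)*(1/7132) = -48900/11579 + (824670/47)*(1/7132) = -48900/11579 + 412335/167602 = -3421310835/1940663558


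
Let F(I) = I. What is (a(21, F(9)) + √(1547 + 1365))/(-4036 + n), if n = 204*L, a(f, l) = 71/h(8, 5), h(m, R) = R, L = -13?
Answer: -71/33440 - √182/1672 ≈ -0.010192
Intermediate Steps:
a(f, l) = 71/5
n = -2652 (n = 204*(-13) = -2652)
(a(21, F(9)) + √(1547 + 1365))/(-4036 + n) = (71/5 + √(1547 + 1365))/(-4036 - 2652) = (71/5 + √2912)/(-6688) = (71/5 + 4*√182)*(-1/6688) = -71/33440 - √182/1672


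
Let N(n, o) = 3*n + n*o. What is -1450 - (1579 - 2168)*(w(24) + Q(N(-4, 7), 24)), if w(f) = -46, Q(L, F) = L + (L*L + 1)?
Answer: 890885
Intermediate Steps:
Q(L, F) = 1 + L + L² (Q(L, F) = L + (L² + 1) = L + (1 + L²) = 1 + L + L²)
-1450 - (1579 - 2168)*(w(24) + Q(N(-4, 7), 24)) = -1450 - (1579 - 2168)*(-46 + (1 - 4*(3 + 7) + (-4*(3 + 7))²)) = -1450 - (-589)*(-46 + (1 - 4*10 + (-4*10)²)) = -1450 - (-589)*(-46 + (1 - 40 + (-40)²)) = -1450 - (-589)*(-46 + (1 - 40 + 1600)) = -1450 - (-589)*(-46 + 1561) = -1450 - (-589)*1515 = -1450 - 1*(-892335) = -1450 + 892335 = 890885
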